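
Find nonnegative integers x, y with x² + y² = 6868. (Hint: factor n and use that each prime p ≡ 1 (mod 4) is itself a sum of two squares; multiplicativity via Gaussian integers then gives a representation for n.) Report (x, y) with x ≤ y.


Step 1: Factor n = 6868 = 2^2 · 17 · 101.
Step 2: Check the mod-4 condition on each prime factor: 2 = 2 (special); 17 ≡ 1 (mod 4), exponent 1; 101 ≡ 1 (mod 4), exponent 1.
All primes ≡ 3 (mod 4) appear to even exponent (or don't appear), so by the two-squares theorem n IS expressible as a sum of two squares.
Step 3: Build a representation. Group n = k² · m with k = 2 and m = 17 · 101 = 1717 (a product of primes ≡ 1 (mod 4)); a representation of m scales to one of n via (k·x)² + (k·y)² = k²(x² + y²). Each prime p ≡ 1 (mod 4) is itself a sum of two squares; find a² by testing p − a² for a perfect square:
  17: 17 − 1² = 16 = 4² ⇒ 17 = 1² + 4².
  101: 101 − 1² = 100 = 10² ⇒ 101 = 1² + 10².
  Combine using the Brahmagupta–Fibonacci identity (a² + b²)(c² + d²) = (ac − bd)² + (ad + bc)² = (ac + bd)² + (ad − bc)²:
  17 · 101 = 1717: from (1² + 4²)(1² + 10²), take (1·1 − 4·10, 1·10 + 4·1) = (1 − 40, 10 + 4) = (-39, 14); dropping signs (only squares matter) gives (39, 14); check 39² + 14² = 1521 + 196 = 1717 ✓.
  Scale by k = 2: (2·39, 2·14) = (78, 28).
Step 4: Order so x ≤ y and verify: 28² + 78² = 784 + 6084 = 6868 = n. ✓

n = 6868 = 28² + 78² (one valid representation with x ≤ y).


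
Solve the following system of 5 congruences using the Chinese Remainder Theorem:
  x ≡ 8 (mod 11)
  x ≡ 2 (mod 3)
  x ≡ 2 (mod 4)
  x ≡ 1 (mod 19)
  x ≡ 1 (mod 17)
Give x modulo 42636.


Product of moduli M = 11 · 3 · 4 · 19 · 17 = 42636.
Merge one congruence at a time:
  Start: x ≡ 8 (mod 11).
  Combine with x ≡ 2 (mod 3); new modulus lcm = 33.
    Write x = 8 + 11·t and substitute into x ≡ 2 (mod 3): 11·t ≡ 2 − 8 = -6 (mod 3).
    Reduce coefficients mod 3: 2·t ≡ 0 (mod 3).
    The inverse of 2 mod 3 is 2 (since 2·2 = 4 = 1·3 + 1), so t ≡ 2·0 = 0 ≡ 0 (mod 3).
    Then x = 8 + 11·0 = 8, valid modulo lcm(11, 3) = 33: x ≡ 8 (mod 33).
  Combine with x ≡ 2 (mod 4); new modulus lcm = 132.
    Write x = 8 + 33·t and substitute into x ≡ 2 (mod 4): 33·t ≡ 2 − 8 = -6 (mod 4).
    Reduce coefficients mod 4: 1·t ≡ 2 (mod 4).
    So t ≡ 2 (mod 4).
    Then x = 8 + 33·2 = 74, valid modulo lcm(33, 4) = 132: x ≡ 74 (mod 132).
  Combine with x ≡ 1 (mod 19); new modulus lcm = 2508.
    Write x = 74 + 132·t and substitute into x ≡ 1 (mod 19): 132·t ≡ 1 − 74 = -73 (mod 19).
    Reduce coefficients mod 19: 18·t ≡ 3 (mod 19).
    The inverse of 18 mod 19 is 18 (since 18·18 = 324 = 17·19 + 1), so t ≡ 18·3 = 54 ≡ 16 (mod 19).
    Then x = 74 + 132·16 = 2186, valid modulo lcm(132, 19) = 2508: x ≡ 2186 (mod 2508).
  Combine with x ≡ 1 (mod 17); new modulus lcm = 42636.
    Write x = 2186 + 2508·t and substitute into x ≡ 1 (mod 17): 2508·t ≡ 1 − 2186 = -2185 (mod 17).
    Reduce coefficients mod 17: 9·t ≡ 8 (mod 17).
    The inverse of 9 mod 17 is 2 (since 9·2 = 18 = 1·17 + 1), so t ≡ 2·8 = 16 ≡ 16 (mod 17).
    Then x = 2186 + 2508·16 = 42314, valid modulo lcm(2508, 17) = 42636: x ≡ 42314 (mod 42636).
Verify against each original: 42314 mod 11 = 8, 42314 mod 3 = 2, 42314 mod 4 = 2, 42314 mod 19 = 1, 42314 mod 17 = 1.

x ≡ 42314 (mod 42636).


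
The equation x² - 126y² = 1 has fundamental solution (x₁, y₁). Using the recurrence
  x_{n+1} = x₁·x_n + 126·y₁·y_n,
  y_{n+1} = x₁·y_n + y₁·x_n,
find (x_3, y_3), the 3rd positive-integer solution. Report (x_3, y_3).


Step 1: Find the fundamental solution (x₁, y₁) of x² - 126y² = 1.
  Expand √126 as a continued fraction. a₀ = ⌊√126⌋ = 11; iterate m_{k+1} = d_k·a_k − m_k, d_{k+1} = (126 − m_{k+1}²)/d_k, a_{k+1} = ⌊(a₀ + m_{k+1})/d_{k+1}⌋ (starting m₀ = 0, d₀ = 1), with convergents p_k = a_k·p_{k-1} + p_{k-2}, q_k = a_k·q_{k-1} + q_{k-2} (p₋₁ = 1, q₋₁ = 0):
  k = 0: a₀ = 11; p₀/q₀ = 11/1; p₀² − 126·q₀² = 121 − 126 = -5.
  k = 1: m = 11, d = 5, a = ⌊(11 + 11)/5⌋ = 4; p/q = (4·11 + 1)/(4·1 + 0) = 45/4; p² − 126·q² = 2025 − 2016 = 9.
  k = 2: m = 9, d = 9, a = ⌊(11 + 9)/9⌋ = 2; p/q = (2·45 + 11)/(2·4 + 1) = 101/9; p² − 126·q² = 10201 − 10206 = -5.
  k = 3: m = 9, d = 5, a = ⌊(11 + 9)/5⌋ = 4; p/q = (4·101 + 45)/(4·9 + 4) = 449/40; p² − 126·q² = 201601 − 201600 = 1.
  The first convergent with p² − 126·q² = 1 gives the fundamental solution (x₁, y₁) = (449, 40).
Step 2: Apply the recurrence (x_{n+1}, y_{n+1}) = (x₁x_n + 126y₁y_n, x₁y_n + y₁x_n) repeatedly.
  From (x_1, y_1) = (449, 40): x_2 = 449·449 + 126·40·40 = 403201; y_2 = 449·40 + 40·449 = 35920.
  From (x_2, y_2) = (403201, 35920): x_3 = 449·403201 + 126·40·35920 = 362074049; y_3 = 449·35920 + 40·403201 = 32256120.
Step 3: Verify x_3² - 126·y_3² = 131097616959254401 - 131097616959254400 = 1 (should be 1). ✓

(x_1, y_1) = (449, 40); (x_3, y_3) = (362074049, 32256120).


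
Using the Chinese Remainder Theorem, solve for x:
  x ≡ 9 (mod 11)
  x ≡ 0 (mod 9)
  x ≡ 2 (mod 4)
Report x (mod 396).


Moduli 11, 9, 4 are pairwise coprime; by CRT there is a unique solution modulo M = 11 · 9 · 4 = 396.
Solve pairwise, accumulating the modulus:
  Start with x ≡ 9 (mod 11).
  Combine with x ≡ 0 (mod 9): since gcd(11, 9) = 1, we get a unique residue mod 99.
    Write x = 9 + 11·t and substitute into x ≡ 0 (mod 9): 11·t ≡ 0 − 9 = -9 (mod 9).
    Reduce coefficients mod 9: 2·t ≡ 0 (mod 9).
    The inverse of 2 mod 9 is 5 (since 2·5 = 10 = 1·9 + 1), so t ≡ 5·0 = 0 ≡ 0 (mod 9).
    Then x = 9 + 11·0 = 9, valid modulo lcm(11, 9) = 99: x ≡ 9 (mod 99).
  Combine with x ≡ 2 (mod 4): since gcd(99, 4) = 1, we get a unique residue mod 396.
    Write x = 9 + 99·t and substitute into x ≡ 2 (mod 4): 99·t ≡ 2 − 9 = -7 (mod 4).
    Reduce coefficients mod 4: 3·t ≡ 1 (mod 4).
    The inverse of 3 mod 4 is 3 (since 3·3 = 9 = 2·4 + 1), so t ≡ 3·1 = 3 ≡ 3 (mod 4).
    Then x = 9 + 99·3 = 306, valid modulo lcm(99, 4) = 396: x ≡ 306 (mod 396).
Verify: 306 mod 11 = 9 ✓, 306 mod 9 = 0 ✓, 306 mod 4 = 2 ✓.

x ≡ 306 (mod 396).


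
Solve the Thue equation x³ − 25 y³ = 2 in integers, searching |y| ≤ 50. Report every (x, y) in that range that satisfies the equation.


The equation is x³ - 25y³ = 2. For fixed y, x³ = 25·y³ + 2, so a solution requires the RHS to be a perfect cube.
Strategy: iterate y from -50 to 50, compute RHS = 25·y³ + 2, and check whether it is a (positive or negative) perfect cube.
Check small values of y:
  y = 0: RHS = 2 is not a perfect cube.
  y = 1: RHS = 27 = (3)³ ⇒ x = 3 works.
  y = -1: RHS = -23 is not a perfect cube.
  y = 2: RHS = 202 is not a perfect cube.
  y = -2: RHS = -198 is not a perfect cube.
  y = 3: RHS = 677 is not a perfect cube.
  y = -3: RHS = -673 is not a perfect cube.
Continuing the search up to |y| = 50 finds no further solutions beyond those listed.
Collected solutions: (3, 1).

Solutions (with |y| ≤ 50): (3, 1).


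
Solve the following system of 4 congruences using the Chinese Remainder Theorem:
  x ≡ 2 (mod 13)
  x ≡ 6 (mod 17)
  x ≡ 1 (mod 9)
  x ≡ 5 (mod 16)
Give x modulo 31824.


Product of moduli M = 13 · 17 · 9 · 16 = 31824.
Merge one congruence at a time:
  Start: x ≡ 2 (mod 13).
  Combine with x ≡ 6 (mod 17); new modulus lcm = 221.
    Write x = 2 + 13·t and substitute into x ≡ 6 (mod 17): 13·t ≡ 6 − 2 = 4 (mod 17).
    The inverse of 13 mod 17 is 4 (since 13·4 = 52 = 3·17 + 1), so t ≡ 4·4 = 16 ≡ 16 (mod 17).
    Then x = 2 + 13·16 = 210, valid modulo lcm(13, 17) = 221: x ≡ 210 (mod 221).
  Combine with x ≡ 1 (mod 9); new modulus lcm = 1989.
    Write x = 210 + 221·t and substitute into x ≡ 1 (mod 9): 221·t ≡ 1 − 210 = -209 (mod 9).
    Reduce coefficients mod 9: 5·t ≡ 7 (mod 9).
    The inverse of 5 mod 9 is 2 (since 5·2 = 10 = 1·9 + 1), so t ≡ 2·7 = 14 ≡ 5 (mod 9).
    Then x = 210 + 221·5 = 1315, valid modulo lcm(221, 9) = 1989: x ≡ 1315 (mod 1989).
  Combine with x ≡ 5 (mod 16); new modulus lcm = 31824.
    Write x = 1315 + 1989·t and substitute into x ≡ 5 (mod 16): 1989·t ≡ 5 − 1315 = -1310 (mod 16).
    Reduce coefficients mod 16: 5·t ≡ 2 (mod 16).
    The inverse of 5 mod 16 is 13 (since 5·13 = 65 = 4·16 + 1), so t ≡ 13·2 = 26 ≡ 10 (mod 16).
    Then x = 1315 + 1989·10 = 21205, valid modulo lcm(1989, 16) = 31824: x ≡ 21205 (mod 31824).
Verify against each original: 21205 mod 13 = 2, 21205 mod 17 = 6, 21205 mod 9 = 1, 21205 mod 16 = 5.

x ≡ 21205 (mod 31824).


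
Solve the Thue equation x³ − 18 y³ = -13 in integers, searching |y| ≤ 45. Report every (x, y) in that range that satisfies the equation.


The equation is x³ - 18y³ = -13. For fixed y, x³ = 18·y³ − 13, so a solution requires the RHS to be a perfect cube.
Strategy: iterate y from -45 to 45, compute RHS = 18·y³ − 13, and check whether it is a (positive or negative) perfect cube.
Check small values of y:
  y = 0: RHS = -13 is not a perfect cube.
  y = 1: RHS = 5 is not a perfect cube.
  y = -1: RHS = -31 is not a perfect cube.
  y = 2: RHS = 131 is not a perfect cube.
  y = -2: RHS = -157 is not a perfect cube.
  y = 3: RHS = 473 is not a perfect cube.
  y = -3: RHS = -499 is not a perfect cube.
Continuing the search up to |y| = 45 finds no solutions either.
No (x, y) in the scanned range satisfies the equation.

No integer solutions with |y| ≤ 45.


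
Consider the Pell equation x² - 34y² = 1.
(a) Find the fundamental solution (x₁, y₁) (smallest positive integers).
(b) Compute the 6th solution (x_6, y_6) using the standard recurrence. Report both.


Step 1: Find the fundamental solution (x₁, y₁) of x² - 34y² = 1.
  Expand √34 as a continued fraction. a₀ = ⌊√34⌋ = 5; iterate m_{k+1} = d_k·a_k − m_k, d_{k+1} = (34 − m_{k+1}²)/d_k, a_{k+1} = ⌊(a₀ + m_{k+1})/d_{k+1}⌋ (starting m₀ = 0, d₀ = 1), with convergents p_k = a_k·p_{k-1} + p_{k-2}, q_k = a_k·q_{k-1} + q_{k-2} (p₋₁ = 1, q₋₁ = 0):
  k = 0: a₀ = 5; p₀/q₀ = 5/1; p₀² − 34·q₀² = 25 − 34 = -9.
  k = 1: m = 5, d = 9, a = ⌊(5 + 5)/9⌋ = 1; p/q = (1·5 + 1)/(1·1 + 0) = 6/1; p² − 34·q² = 36 − 34 = 2.
  k = 2: m = 4, d = 2, a = ⌊(5 + 4)/2⌋ = 4; p/q = (4·6 + 5)/(4·1 + 1) = 29/5; p² − 34·q² = 841 − 850 = -9.
  k = 3: m = 4, d = 9, a = ⌊(5 + 4)/9⌋ = 1; p/q = (1·29 + 6)/(1·5 + 1) = 35/6; p² − 34·q² = 1225 − 1224 = 1.
  The first convergent with p² − 34·q² = 1 gives the fundamental solution (x₁, y₁) = (35, 6).
Step 2: Apply the recurrence (x_{n+1}, y_{n+1}) = (x₁x_n + 34y₁y_n, x₁y_n + y₁x_n) repeatedly.
  From (x_1, y_1) = (35, 6): x_2 = 35·35 + 34·6·6 = 2449; y_2 = 35·6 + 6·35 = 420.
  From (x_2, y_2) = (2449, 420): x_3 = 35·2449 + 34·6·420 = 171395; y_3 = 35·420 + 6·2449 = 29394.
  From (x_3, y_3) = (171395, 29394): x_4 = 35·171395 + 34·6·29394 = 11995201; y_4 = 35·29394 + 6·171395 = 2057160.
  From (x_4, y_4) = (11995201, 2057160): x_5 = 35·11995201 + 34·6·2057160 = 839492675; y_5 = 35·2057160 + 6·11995201 = 143971806.
  From (x_5, y_5) = (839492675, 143971806): x_6 = 35·839492675 + 34·6·143971806 = 58752492049; y_6 = 35·143971806 + 6·839492675 = 10075969260.
Step 3: Verify x_6² - 34·y_6² = 3451855321967808218401 - 3451855321967808218400 = 1 (should be 1). ✓

(x_1, y_1) = (35, 6); (x_6, y_6) = (58752492049, 10075969260).


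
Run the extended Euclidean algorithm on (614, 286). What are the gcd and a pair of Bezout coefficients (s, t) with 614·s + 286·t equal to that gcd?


Euclidean algorithm on (614, 286) — divide until remainder is 0:
  614 = 2 · 286 + 42
  286 = 6 · 42 + 34
  42 = 1 · 34 + 8
  34 = 4 · 8 + 2
  8 = 4 · 2 + 0
gcd(614, 286) = 2.
Track Bezout coefficients alongside the remainders: start with r₀ = 614 = a·1 + b·0 (s = 1, t = 0) and r₁ = 286 = a·0 + b·1 (s = 0, t = 1); each new remainder r_{k+1} = r_{k-1} − q_k·r_k inherits s_{k+1} = s_{k-1} − q_k·s_k, t_{k+1} = t_{k-1} − q_k·t_k, so r_k = a·s_k + b·t_k at every step:
  q = 2: r = 42, s = 1 − 2·0 = 1, t = 0 − 2·1 = -2  (check: 614·1 + 286·(-2) = 42)
  q = 6: r = 34, s = 0 − 6·1 = -6, t = 1 − 6·(-2) = 13  (check: 614·(-6) + 286·13 = 34)
  q = 1: r = 8, s = 1 − 1·(-6) = 7, t = -2 − 1·13 = -15  (check: 614·7 + 286·(-15) = 8)
  q = 4: r = 2, s = -6 − 4·7 = -34, t = 13 − 4·(-15) = 73  (check: 614·(-34) + 286·73 = 2)
The row with r = 2 (the gcd) gives the Bezout coefficients s = -34, t = 73.
Result: 614 · (-34) + 286 · (73) = 2.

gcd(614, 286) = 2; s = -34, t = 73 (check: 614·(-34) + 286·73 = 2).


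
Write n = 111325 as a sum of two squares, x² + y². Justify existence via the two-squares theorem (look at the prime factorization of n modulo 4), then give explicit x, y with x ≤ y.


Step 1: Factor n = 111325 = 5^2 · 61 · 73.
Step 2: Check the mod-4 condition on each prime factor: 5 ≡ 1 (mod 4), exponent 2; 61 ≡ 1 (mod 4), exponent 1; 73 ≡ 1 (mod 4), exponent 1.
All primes ≡ 3 (mod 4) appear to even exponent (or don't appear), so by the two-squares theorem n IS expressible as a sum of two squares.
Step 3: Build a representation. Group n = k² · m with k = 5 and m = 61 · 73 = 4453 (a product of primes ≡ 1 (mod 4)); a representation of m scales to one of n via (k·x)² + (k·y)² = k²(x² + y²). Each prime p ≡ 1 (mod 4) is itself a sum of two squares; find a² by testing p − a² for a perfect square:
  61: 61 − 1² = 60, 61 − 2² = 57, 61 − 3² = 52, 61 − 4² = 45, 61 − 5² = 36 = 6² ⇒ 61 = 5² + 6².
  73: 73 − 1² = 72, 73 − 2² = 69, 73 − 3² = 64 = 8² ⇒ 73 = 3² + 8².
  Combine using the Brahmagupta–Fibonacci identity (a² + b²)(c² + d²) = (ac − bd)² + (ad + bc)² = (ac + bd)² + (ad − bc)²:
  61 · 73 = 4453: from (5² + 6²)(3² + 8²), take (5·3 − 6·8, 5·8 + 6·3) = (15 − 48, 40 + 18) = (-33, 58); dropping signs (only squares matter) gives (33, 58); check 33² + 58² = 1089 + 3364 = 4453 ✓.
  Scale by k = 5: (5·33, 5·58) = (165, 290).
Step 4: Order so x ≤ y and verify: 165² + 290² = 27225 + 84100 = 111325 = n. ✓

n = 111325 = 165² + 290² (one valid representation with x ≤ y).


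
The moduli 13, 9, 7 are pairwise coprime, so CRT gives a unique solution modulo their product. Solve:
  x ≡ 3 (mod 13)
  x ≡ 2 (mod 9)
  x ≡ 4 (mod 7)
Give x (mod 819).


Moduli 13, 9, 7 are pairwise coprime; by CRT there is a unique solution modulo M = 13 · 9 · 7 = 819.
Solve pairwise, accumulating the modulus:
  Start with x ≡ 3 (mod 13).
  Combine with x ≡ 2 (mod 9): since gcd(13, 9) = 1, we get a unique residue mod 117.
    Write x = 3 + 13·t and substitute into x ≡ 2 (mod 9): 13·t ≡ 2 − 3 = -1 (mod 9).
    Reduce coefficients mod 9: 4·t ≡ 8 (mod 9).
    The inverse of 4 mod 9 is 7 (since 4·7 = 28 = 3·9 + 1), so t ≡ 7·8 = 56 ≡ 2 (mod 9).
    Then x = 3 + 13·2 = 29, valid modulo lcm(13, 9) = 117: x ≡ 29 (mod 117).
  Combine with x ≡ 4 (mod 7): since gcd(117, 7) = 1, we get a unique residue mod 819.
    Write x = 29 + 117·t and substitute into x ≡ 4 (mod 7): 117·t ≡ 4 − 29 = -25 (mod 7).
    Reduce coefficients mod 7: 5·t ≡ 3 (mod 7).
    The inverse of 5 mod 7 is 3 (since 5·3 = 15 = 2·7 + 1), so t ≡ 3·3 = 9 ≡ 2 (mod 7).
    Then x = 29 + 117·2 = 263, valid modulo lcm(117, 7) = 819: x ≡ 263 (mod 819).
Verify: 263 mod 13 = 3 ✓, 263 mod 9 = 2 ✓, 263 mod 7 = 4 ✓.

x ≡ 263 (mod 819).


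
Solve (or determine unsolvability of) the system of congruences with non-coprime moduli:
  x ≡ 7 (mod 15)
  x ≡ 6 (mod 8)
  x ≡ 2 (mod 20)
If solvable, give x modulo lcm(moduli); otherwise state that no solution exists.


Moduli 15, 8, 20 are not pairwise coprime, so CRT works modulo lcm(m_i) when all pairwise compatibility conditions hold.
Pairwise compatibility: gcd(m_i, m_j) must divide a_i - a_j for every pair.
Merge one congruence at a time:
  Start: x ≡ 7 (mod 15).
  Combine with x ≡ 6 (mod 8): gcd(15, 8) = 1; 6 - 7 = -1, which IS divisible by 1, so compatible.
    Write x = 7 + 15·t and substitute into x ≡ 6 (mod 8): 15·t ≡ 6 − 7 = -1 (mod 8).
    Reduce coefficients mod 8: 7·t ≡ 7 (mod 8).
    The inverse of 7 mod 8 is 7 (since 7·7 = 49 = 6·8 + 1), so t ≡ 7·7 = 49 ≡ 1 (mod 8).
    Then x = 7 + 15·1 = 22, valid modulo lcm(15, 8) = 120: x ≡ 22 (mod 120).
  Combine with x ≡ 2 (mod 20): gcd(120, 20) = 20; 2 - 22 = -20, which IS divisible by 20, so compatible.
    Write x = 22 + 120·t and substitute into x ≡ 2 (mod 20): 120·t ≡ 2 − 22 = -20 (mod 20).
    Divide the congruence (and modulus) by g = 20: 6·t ≡ -1 (mod 1).
    Modulo 1 every t works; take t = 0.
    Then x = 22 + 120·0 = 22, valid modulo lcm(120, 20) = 120: x ≡ 22 (mod 120).
Verify: 22 mod 15 = 7, 22 mod 8 = 6, 22 mod 20 = 2.

x ≡ 22 (mod 120).


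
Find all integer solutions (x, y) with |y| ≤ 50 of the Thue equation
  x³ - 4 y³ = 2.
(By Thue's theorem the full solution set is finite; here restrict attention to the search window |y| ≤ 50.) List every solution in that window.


The equation is x³ - 4y³ = 2. For fixed y, x³ = 4·y³ + 2, so a solution requires the RHS to be a perfect cube.
Strategy: iterate y from -50 to 50, compute RHS = 4·y³ + 2, and check whether it is a (positive or negative) perfect cube.
Check small values of y:
  y = 0: RHS = 2 is not a perfect cube.
  y = 1: RHS = 6 is not a perfect cube.
  y = -1: RHS = -2 is not a perfect cube.
  y = 2: RHS = 34 is not a perfect cube.
  y = -2: RHS = -30 is not a perfect cube.
  y = 3: RHS = 110 is not a perfect cube.
  y = -3: RHS = -106 is not a perfect cube.
Continuing the search up to |y| = 50 finds no solutions either.
No (x, y) in the scanned range satisfies the equation.

No integer solutions with |y| ≤ 50.


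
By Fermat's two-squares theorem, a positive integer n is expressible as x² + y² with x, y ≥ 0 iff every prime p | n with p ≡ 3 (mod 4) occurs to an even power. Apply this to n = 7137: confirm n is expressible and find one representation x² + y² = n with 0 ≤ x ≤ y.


Step 1: Factor n = 7137 = 3^2 · 13 · 61.
Step 2: Check the mod-4 condition on each prime factor: 3 ≡ 3 (mod 4), exponent 2 (must be even); 13 ≡ 1 (mod 4), exponent 1; 61 ≡ 1 (mod 4), exponent 1.
All primes ≡ 3 (mod 4) appear to even exponent (or don't appear), so by the two-squares theorem n IS expressible as a sum of two squares.
Step 3: Build a representation. Group n = k² · m with k = 3 and m = 13 · 61 = 793 (a product of primes ≡ 1 (mod 4)); a representation of m scales to one of n via (k·x)² + (k·y)² = k²(x² + y²). Each prime p ≡ 1 (mod 4) is itself a sum of two squares; find a² by testing p − a² for a perfect square:
  13: 13 − 1² = 12, 13 − 2² = 9 = 3² ⇒ 13 = 2² + 3².
  61: 61 − 1² = 60, 61 − 2² = 57, 61 − 3² = 52, 61 − 4² = 45, 61 − 5² = 36 = 6² ⇒ 61 = 5² + 6².
  Combine using the Brahmagupta–Fibonacci identity (a² + b²)(c² + d²) = (ac − bd)² + (ad + bc)² = (ac + bd)² + (ad − bc)²:
  13 · 61 = 793: from (2² + 3²)(5² + 6²), take (2·5 − 3·6, 2·6 + 3·5) = (10 − 18, 12 + 15) = (-8, 27); dropping signs (only squares matter) gives (8, 27); check 8² + 27² = 64 + 729 = 793 ✓.
  Scale by k = 3: (3·8, 3·27) = (24, 81).
Step 4: Order so x ≤ y and verify: 24² + 81² = 576 + 6561 = 7137 = n. ✓

n = 7137 = 24² + 81² (one valid representation with x ≤ y).


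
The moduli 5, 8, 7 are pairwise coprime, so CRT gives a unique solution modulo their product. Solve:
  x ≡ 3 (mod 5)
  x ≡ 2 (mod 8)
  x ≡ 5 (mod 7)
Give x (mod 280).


Moduli 5, 8, 7 are pairwise coprime; by CRT there is a unique solution modulo M = 5 · 8 · 7 = 280.
Solve pairwise, accumulating the modulus:
  Start with x ≡ 3 (mod 5).
  Combine with x ≡ 2 (mod 8): since gcd(5, 8) = 1, we get a unique residue mod 40.
    Write x = 3 + 5·t and substitute into x ≡ 2 (mod 8): 5·t ≡ 2 − 3 = -1 (mod 8).
    Reduce coefficients mod 8: 5·t ≡ 7 (mod 8).
    The inverse of 5 mod 8 is 5 (since 5·5 = 25 = 3·8 + 1), so t ≡ 5·7 = 35 ≡ 3 (mod 8).
    Then x = 3 + 5·3 = 18, valid modulo lcm(5, 8) = 40: x ≡ 18 (mod 40).
  Combine with x ≡ 5 (mod 7): since gcd(40, 7) = 1, we get a unique residue mod 280.
    Write x = 18 + 40·t and substitute into x ≡ 5 (mod 7): 40·t ≡ 5 − 18 = -13 (mod 7).
    Reduce coefficients mod 7: 5·t ≡ 1 (mod 7).
    The inverse of 5 mod 7 is 3 (since 5·3 = 15 = 2·7 + 1), so t ≡ 3·1 = 3 ≡ 3 (mod 7).
    Then x = 18 + 40·3 = 138, valid modulo lcm(40, 7) = 280: x ≡ 138 (mod 280).
Verify: 138 mod 5 = 3 ✓, 138 mod 8 = 2 ✓, 138 mod 7 = 5 ✓.

x ≡ 138 (mod 280).


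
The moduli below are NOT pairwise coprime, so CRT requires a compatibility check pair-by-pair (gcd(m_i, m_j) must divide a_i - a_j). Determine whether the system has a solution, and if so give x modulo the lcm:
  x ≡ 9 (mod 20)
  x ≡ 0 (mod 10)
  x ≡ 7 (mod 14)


Moduli 20, 10, 14 are not pairwise coprime, so CRT works modulo lcm(m_i) when all pairwise compatibility conditions hold.
Pairwise compatibility: gcd(m_i, m_j) must divide a_i - a_j for every pair.
Merge one congruence at a time:
  Start: x ≡ 9 (mod 20).
  Combine with x ≡ 0 (mod 10): gcd(20, 10) = 10, and 0 - 9 = -9 is NOT divisible by 10.
    ⇒ system is inconsistent (no integer solution).

No solution (the system is inconsistent).


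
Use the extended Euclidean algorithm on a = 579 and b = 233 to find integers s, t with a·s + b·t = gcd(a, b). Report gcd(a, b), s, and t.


Euclidean algorithm on (579, 233) — divide until remainder is 0:
  579 = 2 · 233 + 113
  233 = 2 · 113 + 7
  113 = 16 · 7 + 1
  7 = 7 · 1 + 0
gcd(579, 233) = 1.
Track Bezout coefficients alongside the remainders: start with r₀ = 579 = a·1 + b·0 (s = 1, t = 0) and r₁ = 233 = a·0 + b·1 (s = 0, t = 1); each new remainder r_{k+1} = r_{k-1} − q_k·r_k inherits s_{k+1} = s_{k-1} − q_k·s_k, t_{k+1} = t_{k-1} − q_k·t_k, so r_k = a·s_k + b·t_k at every step:
  q = 2: r = 113, s = 1 − 2·0 = 1, t = 0 − 2·1 = -2  (check: 579·1 + 233·(-2) = 113)
  q = 2: r = 7, s = 0 − 2·1 = -2, t = 1 − 2·(-2) = 5  (check: 579·(-2) + 233·5 = 7)
  q = 16: r = 1, s = 1 − 16·(-2) = 33, t = -2 − 16·5 = -82  (check: 579·33 + 233·(-82) = 1)
The row with r = 1 (the gcd) gives the Bezout coefficients s = 33, t = -82.
Result: 579 · (33) + 233 · (-82) = 1.

gcd(579, 233) = 1; s = 33, t = -82 (check: 579·33 + 233·(-82) = 1).


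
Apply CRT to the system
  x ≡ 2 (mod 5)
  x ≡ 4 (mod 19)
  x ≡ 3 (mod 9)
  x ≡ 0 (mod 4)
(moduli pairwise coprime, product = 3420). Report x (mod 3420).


Product of moduli M = 5 · 19 · 9 · 4 = 3420.
Merge one congruence at a time:
  Start: x ≡ 2 (mod 5).
  Combine with x ≡ 4 (mod 19); new modulus lcm = 95.
    Write x = 2 + 5·t and substitute into x ≡ 4 (mod 19): 5·t ≡ 4 − 2 = 2 (mod 19).
    The inverse of 5 mod 19 is 4 (since 5·4 = 20 = 1·19 + 1), so t ≡ 4·2 = 8 ≡ 8 (mod 19).
    Then x = 2 + 5·8 = 42, valid modulo lcm(5, 19) = 95: x ≡ 42 (mod 95).
  Combine with x ≡ 3 (mod 9); new modulus lcm = 855.
    Write x = 42 + 95·t and substitute into x ≡ 3 (mod 9): 95·t ≡ 3 − 42 = -39 (mod 9).
    Reduce coefficients mod 9: 5·t ≡ 6 (mod 9).
    The inverse of 5 mod 9 is 2 (since 5·2 = 10 = 1·9 + 1), so t ≡ 2·6 = 12 ≡ 3 (mod 9).
    Then x = 42 + 95·3 = 327, valid modulo lcm(95, 9) = 855: x ≡ 327 (mod 855).
  Combine with x ≡ 0 (mod 4); new modulus lcm = 3420.
    Write x = 327 + 855·t and substitute into x ≡ 0 (mod 4): 855·t ≡ 0 − 327 = -327 (mod 4).
    Reduce coefficients mod 4: 3·t ≡ 1 (mod 4).
    The inverse of 3 mod 4 is 3 (since 3·3 = 9 = 2·4 + 1), so t ≡ 3·1 = 3 ≡ 3 (mod 4).
    Then x = 327 + 855·3 = 2892, valid modulo lcm(855, 4) = 3420: x ≡ 2892 (mod 3420).
Verify against each original: 2892 mod 5 = 2, 2892 mod 19 = 4, 2892 mod 9 = 3, 2892 mod 4 = 0.

x ≡ 2892 (mod 3420).


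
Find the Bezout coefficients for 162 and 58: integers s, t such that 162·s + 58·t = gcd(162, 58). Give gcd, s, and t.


Euclidean algorithm on (162, 58) — divide until remainder is 0:
  162 = 2 · 58 + 46
  58 = 1 · 46 + 12
  46 = 3 · 12 + 10
  12 = 1 · 10 + 2
  10 = 5 · 2 + 0
gcd(162, 58) = 2.
Track Bezout coefficients alongside the remainders: start with r₀ = 162 = a·1 + b·0 (s = 1, t = 0) and r₁ = 58 = a·0 + b·1 (s = 0, t = 1); each new remainder r_{k+1} = r_{k-1} − q_k·r_k inherits s_{k+1} = s_{k-1} − q_k·s_k, t_{k+1} = t_{k-1} − q_k·t_k, so r_k = a·s_k + b·t_k at every step:
  q = 2: r = 46, s = 1 − 2·0 = 1, t = 0 − 2·1 = -2  (check: 162·1 + 58·(-2) = 46)
  q = 1: r = 12, s = 0 − 1·1 = -1, t = 1 − 1·(-2) = 3  (check: 162·(-1) + 58·3 = 12)
  q = 3: r = 10, s = 1 − 3·(-1) = 4, t = -2 − 3·3 = -11  (check: 162·4 + 58·(-11) = 10)
  q = 1: r = 2, s = -1 − 1·4 = -5, t = 3 − 1·(-11) = 14  (check: 162·(-5) + 58·14 = 2)
The row with r = 2 (the gcd) gives the Bezout coefficients s = -5, t = 14.
Result: 162 · (-5) + 58 · (14) = 2.

gcd(162, 58) = 2; s = -5, t = 14 (check: 162·(-5) + 58·14 = 2).


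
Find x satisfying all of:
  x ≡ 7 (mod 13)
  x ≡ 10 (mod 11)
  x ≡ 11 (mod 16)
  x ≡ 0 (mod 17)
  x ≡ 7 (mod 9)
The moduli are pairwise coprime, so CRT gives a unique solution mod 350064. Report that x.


Product of moduli M = 13 · 11 · 16 · 17 · 9 = 350064.
Merge one congruence at a time:
  Start: x ≡ 7 (mod 13).
  Combine with x ≡ 10 (mod 11); new modulus lcm = 143.
    Write x = 7 + 13·t and substitute into x ≡ 10 (mod 11): 13·t ≡ 10 − 7 = 3 (mod 11).
    Reduce coefficients mod 11: 2·t ≡ 3 (mod 11).
    The inverse of 2 mod 11 is 6 (since 2·6 = 12 = 1·11 + 1), so t ≡ 6·3 = 18 ≡ 7 (mod 11).
    Then x = 7 + 13·7 = 98, valid modulo lcm(13, 11) = 143: x ≡ 98 (mod 143).
  Combine with x ≡ 11 (mod 16); new modulus lcm = 2288.
    Write x = 98 + 143·t and substitute into x ≡ 11 (mod 16): 143·t ≡ 11 − 98 = -87 (mod 16).
    Reduce coefficients mod 16: 15·t ≡ 9 (mod 16).
    The inverse of 15 mod 16 is 15 (since 15·15 = 225 = 14·16 + 1), so t ≡ 15·9 = 135 ≡ 7 (mod 16).
    Then x = 98 + 143·7 = 1099, valid modulo lcm(143, 16) = 2288: x ≡ 1099 (mod 2288).
  Combine with x ≡ 0 (mod 17); new modulus lcm = 38896.
    Write x = 1099 + 2288·t and substitute into x ≡ 0 (mod 17): 2288·t ≡ 0 − 1099 = -1099 (mod 17).
    Reduce coefficients mod 17: 10·t ≡ 6 (mod 17).
    The inverse of 10 mod 17 is 12 (since 10·12 = 120 = 7·17 + 1), so t ≡ 12·6 = 72 ≡ 4 (mod 17).
    Then x = 1099 + 2288·4 = 10251, valid modulo lcm(2288, 17) = 38896: x ≡ 10251 (mod 38896).
  Combine with x ≡ 7 (mod 9); new modulus lcm = 350064.
    Write x = 10251 + 38896·t and substitute into x ≡ 7 (mod 9): 38896·t ≡ 7 − 10251 = -10244 (mod 9).
    Reduce coefficients mod 9: 7·t ≡ 7 (mod 9).
    The inverse of 7 mod 9 is 4 (since 7·4 = 28 = 3·9 + 1), so t ≡ 4·7 = 28 ≡ 1 (mod 9).
    Then x = 10251 + 38896·1 = 49147, valid modulo lcm(38896, 9) = 350064: x ≡ 49147 (mod 350064).
Verify against each original: 49147 mod 13 = 7, 49147 mod 11 = 10, 49147 mod 16 = 11, 49147 mod 17 = 0, 49147 mod 9 = 7.

x ≡ 49147 (mod 350064).


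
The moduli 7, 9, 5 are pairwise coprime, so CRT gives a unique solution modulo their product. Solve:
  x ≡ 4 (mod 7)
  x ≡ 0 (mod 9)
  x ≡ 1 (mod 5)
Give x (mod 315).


Moduli 7, 9, 5 are pairwise coprime; by CRT there is a unique solution modulo M = 7 · 9 · 5 = 315.
Solve pairwise, accumulating the modulus:
  Start with x ≡ 4 (mod 7).
  Combine with x ≡ 0 (mod 9): since gcd(7, 9) = 1, we get a unique residue mod 63.
    Write x = 4 + 7·t and substitute into x ≡ 0 (mod 9): 7·t ≡ 0 − 4 = -4 (mod 9).
    Reduce coefficients mod 9: 7·t ≡ 5 (mod 9).
    The inverse of 7 mod 9 is 4 (since 7·4 = 28 = 3·9 + 1), so t ≡ 4·5 = 20 ≡ 2 (mod 9).
    Then x = 4 + 7·2 = 18, valid modulo lcm(7, 9) = 63: x ≡ 18 (mod 63).
  Combine with x ≡ 1 (mod 5): since gcd(63, 5) = 1, we get a unique residue mod 315.
    Write x = 18 + 63·t and substitute into x ≡ 1 (mod 5): 63·t ≡ 1 − 18 = -17 (mod 5).
    Reduce coefficients mod 5: 3·t ≡ 3 (mod 5).
    The inverse of 3 mod 5 is 2 (since 3·2 = 6 = 1·5 + 1), so t ≡ 2·3 = 6 ≡ 1 (mod 5).
    Then x = 18 + 63·1 = 81, valid modulo lcm(63, 5) = 315: x ≡ 81 (mod 315).
Verify: 81 mod 7 = 4 ✓, 81 mod 9 = 0 ✓, 81 mod 5 = 1 ✓.

x ≡ 81 (mod 315).


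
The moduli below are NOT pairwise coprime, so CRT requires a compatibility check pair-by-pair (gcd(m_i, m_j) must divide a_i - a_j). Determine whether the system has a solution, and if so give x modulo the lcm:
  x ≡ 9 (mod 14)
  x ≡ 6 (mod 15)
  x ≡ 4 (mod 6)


Moduli 14, 15, 6 are not pairwise coprime, so CRT works modulo lcm(m_i) when all pairwise compatibility conditions hold.
Pairwise compatibility: gcd(m_i, m_j) must divide a_i - a_j for every pair.
Merge one congruence at a time:
  Start: x ≡ 9 (mod 14).
  Combine with x ≡ 6 (mod 15): gcd(14, 15) = 1; 6 - 9 = -3, which IS divisible by 1, so compatible.
    Write x = 9 + 14·t and substitute into x ≡ 6 (mod 15): 14·t ≡ 6 − 9 = -3 (mod 15).
    Reduce coefficients mod 15: 14·t ≡ 12 (mod 15).
    The inverse of 14 mod 15 is 14 (since 14·14 = 196 = 13·15 + 1), so t ≡ 14·12 = 168 ≡ 3 (mod 15).
    Then x = 9 + 14·3 = 51, valid modulo lcm(14, 15) = 210: x ≡ 51 (mod 210).
  Combine with x ≡ 4 (mod 6): gcd(210, 6) = 6, and 4 - 51 = -47 is NOT divisible by 6.
    ⇒ system is inconsistent (no integer solution).

No solution (the system is inconsistent).


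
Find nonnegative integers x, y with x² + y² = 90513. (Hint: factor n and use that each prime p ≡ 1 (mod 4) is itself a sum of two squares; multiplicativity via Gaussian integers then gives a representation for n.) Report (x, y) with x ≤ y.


Step 1: Factor n = 90513 = 3^2 · 89 · 113.
Step 2: Check the mod-4 condition on each prime factor: 3 ≡ 3 (mod 4), exponent 2 (must be even); 89 ≡ 1 (mod 4), exponent 1; 113 ≡ 1 (mod 4), exponent 1.
All primes ≡ 3 (mod 4) appear to even exponent (or don't appear), so by the two-squares theorem n IS expressible as a sum of two squares.
Step 3: Build a representation. Group n = k² · m with k = 3 and m = 89 · 113 = 10057 (a product of primes ≡ 1 (mod 4)); a representation of m scales to one of n via (k·x)² + (k·y)² = k²(x² + y²). Each prime p ≡ 1 (mod 4) is itself a sum of two squares; find a² by testing p − a² for a perfect square:
  89: 89 − 1² = 88, 89 − 2² = 85, 89 − 3² = 80, 89 − 4² = 73, 89 − 5² = 64 = 8² ⇒ 89 = 5² + 8².
  113: 113 − 1² = 112, 113 − 2² = 109, 113 − 3² = 104, 113 − 4² = 97, 113 − 5² = 88, 113 − 6² = 77, 113 − 7² = 64 = 8² ⇒ 113 = 7² + 8².
  Combine using the Brahmagupta–Fibonacci identity (a² + b²)(c² + d²) = (ac − bd)² + (ad + bc)² = (ac + bd)² + (ad − bc)²:
  89 · 113 = 10057: from (5² + 8²)(7² + 8²), take (5·7 − 8·8, 5·8 + 8·7) = (35 − 64, 40 + 56) = (-29, 96); dropping signs (only squares matter) gives (29, 96); check 29² + 96² = 841 + 9216 = 10057 ✓.
  Scale by k = 3: (3·29, 3·96) = (87, 288).
Step 4: Order so x ≤ y and verify: 87² + 288² = 7569 + 82944 = 90513 = n. ✓

n = 90513 = 87² + 288² (one valid representation with x ≤ y).


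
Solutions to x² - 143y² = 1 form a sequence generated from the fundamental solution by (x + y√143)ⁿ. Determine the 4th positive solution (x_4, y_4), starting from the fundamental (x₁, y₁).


Step 1: Find the fundamental solution (x₁, y₁) of x² - 143y² = 1.
  Expand √143 as a continued fraction. a₀ = ⌊√143⌋ = 11; iterate m_{k+1} = d_k·a_k − m_k, d_{k+1} = (143 − m_{k+1}²)/d_k, a_{k+1} = ⌊(a₀ + m_{k+1})/d_{k+1}⌋ (starting m₀ = 0, d₀ = 1), with convergents p_k = a_k·p_{k-1} + p_{k-2}, q_k = a_k·q_{k-1} + q_{k-2} (p₋₁ = 1, q₋₁ = 0):
  k = 0: a₀ = 11; p₀/q₀ = 11/1; p₀² − 143·q₀² = 121 − 143 = -22.
  k = 1: m = 11, d = 22, a = ⌊(11 + 11)/22⌋ = 1; p/q = (1·11 + 1)/(1·1 + 0) = 12/1; p² − 143·q² = 144 − 143 = 1.
  The first convergent with p² − 143·q² = 1 gives the fundamental solution (x₁, y₁) = (12, 1).
Step 2: Apply the recurrence (x_{n+1}, y_{n+1}) = (x₁x_n + 143y₁y_n, x₁y_n + y₁x_n) repeatedly.
  From (x_1, y_1) = (12, 1): x_2 = 12·12 + 143·1·1 = 287; y_2 = 12·1 + 1·12 = 24.
  From (x_2, y_2) = (287, 24): x_3 = 12·287 + 143·1·24 = 6876; y_3 = 12·24 + 1·287 = 575.
  From (x_3, y_3) = (6876, 575): x_4 = 12·6876 + 143·1·575 = 164737; y_4 = 12·575 + 1·6876 = 13776.
Step 3: Verify x_4² - 143·y_4² = 27138279169 - 27138279168 = 1 (should be 1). ✓

(x_1, y_1) = (12, 1); (x_4, y_4) = (164737, 13776).


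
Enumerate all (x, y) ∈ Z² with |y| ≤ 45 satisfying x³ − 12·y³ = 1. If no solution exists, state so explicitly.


The equation is x³ - 12y³ = 1. For fixed y, x³ = 12·y³ + 1, so a solution requires the RHS to be a perfect cube.
Strategy: iterate y from -45 to 45, compute RHS = 12·y³ + 1, and check whether it is a (positive or negative) perfect cube.
Check small values of y:
  y = 0: RHS = 1 = (1)³ ⇒ x = 1 works.
  y = 1: RHS = 13 is not a perfect cube.
  y = -1: RHS = -11 is not a perfect cube.
  y = 2: RHS = 97 is not a perfect cube.
  y = -2: RHS = -95 is not a perfect cube.
  y = 3: RHS = 325 is not a perfect cube.
  y = -3: RHS = -323 is not a perfect cube.
Continuing the search up to |y| = 45 finds no further solutions beyond those listed.
Collected solutions: (1, 0).

Solutions (with |y| ≤ 45): (1, 0).


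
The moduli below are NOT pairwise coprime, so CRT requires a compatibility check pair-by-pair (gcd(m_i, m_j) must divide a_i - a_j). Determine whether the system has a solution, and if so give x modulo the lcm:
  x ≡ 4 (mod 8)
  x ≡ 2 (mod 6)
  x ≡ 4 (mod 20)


Moduli 8, 6, 20 are not pairwise coprime, so CRT works modulo lcm(m_i) when all pairwise compatibility conditions hold.
Pairwise compatibility: gcd(m_i, m_j) must divide a_i - a_j for every pair.
Merge one congruence at a time:
  Start: x ≡ 4 (mod 8).
  Combine with x ≡ 2 (mod 6): gcd(8, 6) = 2; 2 - 4 = -2, which IS divisible by 2, so compatible.
    Write x = 4 + 8·t and substitute into x ≡ 2 (mod 6): 8·t ≡ 2 − 4 = -2 (mod 6).
    Divide the congruence (and modulus) by g = 2: 4·t ≡ -1 (mod 3).
    Reduce coefficients mod 3: 1·t ≡ 2 (mod 3).
    So t ≡ 2 (mod 3).
    Then x = 4 + 8·2 = 20, valid modulo lcm(8, 6) = 24: x ≡ 20 (mod 24).
  Combine with x ≡ 4 (mod 20): gcd(24, 20) = 4; 4 - 20 = -16, which IS divisible by 4, so compatible.
    Write x = 20 + 24·t and substitute into x ≡ 4 (mod 20): 24·t ≡ 4 − 20 = -16 (mod 20).
    Divide the congruence (and modulus) by g = 4: 6·t ≡ -4 (mod 5).
    Reduce coefficients mod 5: 1·t ≡ 1 (mod 5).
    So t ≡ 1 (mod 5).
    Then x = 20 + 24·1 = 44, valid modulo lcm(24, 20) = 120: x ≡ 44 (mod 120).
Verify: 44 mod 8 = 4, 44 mod 6 = 2, 44 mod 20 = 4.

x ≡ 44 (mod 120).


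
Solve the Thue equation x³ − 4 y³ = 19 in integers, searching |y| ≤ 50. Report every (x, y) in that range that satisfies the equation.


The equation is x³ - 4y³ = 19. For fixed y, x³ = 4·y³ + 19, so a solution requires the RHS to be a perfect cube.
Strategy: iterate y from -50 to 50, compute RHS = 4·y³ + 19, and check whether it is a (positive or negative) perfect cube.
Check small values of y:
  y = 0: RHS = 19 is not a perfect cube.
  y = 1: RHS = 23 is not a perfect cube.
  y = -1: RHS = 15 is not a perfect cube.
  y = 2: RHS = 51 is not a perfect cube.
  y = -2: RHS = -13 is not a perfect cube.
  y = 3: RHS = 127 is not a perfect cube.
  y = -3: RHS = -89 is not a perfect cube.
Continuing the search up to |y| = 50 finds no solutions either.
No (x, y) in the scanned range satisfies the equation.

No integer solutions with |y| ≤ 50.


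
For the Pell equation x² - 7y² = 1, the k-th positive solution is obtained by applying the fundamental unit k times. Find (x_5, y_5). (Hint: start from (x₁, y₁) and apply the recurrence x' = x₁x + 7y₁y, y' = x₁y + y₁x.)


Step 1: Find the fundamental solution (x₁, y₁) of x² - 7y² = 1.
  Expand √7 as a continued fraction. a₀ = ⌊√7⌋ = 2; iterate m_{k+1} = d_k·a_k − m_k, d_{k+1} = (7 − m_{k+1}²)/d_k, a_{k+1} = ⌊(a₀ + m_{k+1})/d_{k+1}⌋ (starting m₀ = 0, d₀ = 1), with convergents p_k = a_k·p_{k-1} + p_{k-2}, q_k = a_k·q_{k-1} + q_{k-2} (p₋₁ = 1, q₋₁ = 0):
  k = 0: a₀ = 2; p₀/q₀ = 2/1; p₀² − 7·q₀² = 4 − 7 = -3.
  k = 1: m = 2, d = 3, a = ⌊(2 + 2)/3⌋ = 1; p/q = (1·2 + 1)/(1·1 + 0) = 3/1; p² − 7·q² = 9 − 7 = 2.
  k = 2: m = 1, d = 2, a = ⌊(2 + 1)/2⌋ = 1; p/q = (1·3 + 2)/(1·1 + 1) = 5/2; p² − 7·q² = 25 − 28 = -3.
  k = 3: m = 1, d = 3, a = ⌊(2 + 1)/3⌋ = 1; p/q = (1·5 + 3)/(1·2 + 1) = 8/3; p² − 7·q² = 64 − 63 = 1.
  The first convergent with p² − 7·q² = 1 gives the fundamental solution (x₁, y₁) = (8, 3).
Step 2: Apply the recurrence (x_{n+1}, y_{n+1}) = (x₁x_n + 7y₁y_n, x₁y_n + y₁x_n) repeatedly.
  From (x_1, y_1) = (8, 3): x_2 = 8·8 + 7·3·3 = 127; y_2 = 8·3 + 3·8 = 48.
  From (x_2, y_2) = (127, 48): x_3 = 8·127 + 7·3·48 = 2024; y_3 = 8·48 + 3·127 = 765.
  From (x_3, y_3) = (2024, 765): x_4 = 8·2024 + 7·3·765 = 32257; y_4 = 8·765 + 3·2024 = 12192.
  From (x_4, y_4) = (32257, 12192): x_5 = 8·32257 + 7·3·12192 = 514088; y_5 = 8·12192 + 3·32257 = 194307.
Step 3: Verify x_5² - 7·y_5² = 264286471744 - 264286471743 = 1 (should be 1). ✓

(x_1, y_1) = (8, 3); (x_5, y_5) = (514088, 194307).


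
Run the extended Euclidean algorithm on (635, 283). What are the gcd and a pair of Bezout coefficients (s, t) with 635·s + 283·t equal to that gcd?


Euclidean algorithm on (635, 283) — divide until remainder is 0:
  635 = 2 · 283 + 69
  283 = 4 · 69 + 7
  69 = 9 · 7 + 6
  7 = 1 · 6 + 1
  6 = 6 · 1 + 0
gcd(635, 283) = 1.
Track Bezout coefficients alongside the remainders: start with r₀ = 635 = a·1 + b·0 (s = 1, t = 0) and r₁ = 283 = a·0 + b·1 (s = 0, t = 1); each new remainder r_{k+1} = r_{k-1} − q_k·r_k inherits s_{k+1} = s_{k-1} − q_k·s_k, t_{k+1} = t_{k-1} − q_k·t_k, so r_k = a·s_k + b·t_k at every step:
  q = 2: r = 69, s = 1 − 2·0 = 1, t = 0 − 2·1 = -2  (check: 635·1 + 283·(-2) = 69)
  q = 4: r = 7, s = 0 − 4·1 = -4, t = 1 − 4·(-2) = 9  (check: 635·(-4) + 283·9 = 7)
  q = 9: r = 6, s = 1 − 9·(-4) = 37, t = -2 − 9·9 = -83  (check: 635·37 + 283·(-83) = 6)
  q = 1: r = 1, s = -4 − 1·37 = -41, t = 9 − 1·(-83) = 92  (check: 635·(-41) + 283·92 = 1)
The row with r = 1 (the gcd) gives the Bezout coefficients s = -41, t = 92.
Result: 635 · (-41) + 283 · (92) = 1.

gcd(635, 283) = 1; s = -41, t = 92 (check: 635·(-41) + 283·92 = 1).


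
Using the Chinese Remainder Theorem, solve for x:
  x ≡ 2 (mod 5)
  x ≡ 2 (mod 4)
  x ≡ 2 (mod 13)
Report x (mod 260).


Moduli 5, 4, 13 are pairwise coprime; by CRT there is a unique solution modulo M = 5 · 4 · 13 = 260.
Solve pairwise, accumulating the modulus:
  Start with x ≡ 2 (mod 5).
  Combine with x ≡ 2 (mod 4): since gcd(5, 4) = 1, we get a unique residue mod 20.
    Write x = 2 + 5·t and substitute into x ≡ 2 (mod 4): 5·t ≡ 2 − 2 = 0 (mod 4).
    Reduce coefficients mod 4: 1·t ≡ 0 (mod 4).
    So t ≡ 0 (mod 4).
    Then x = 2 + 5·0 = 2, valid modulo lcm(5, 4) = 20: x ≡ 2 (mod 20).
  Combine with x ≡ 2 (mod 13): since gcd(20, 13) = 1, we get a unique residue mod 260.
    Write x = 2 + 20·t and substitute into x ≡ 2 (mod 13): 20·t ≡ 2 − 2 = 0 (mod 13).
    Reduce coefficients mod 13: 7·t ≡ 0 (mod 13).
    The inverse of 7 mod 13 is 2 (since 7·2 = 14 = 1·13 + 1), so t ≡ 2·0 = 0 ≡ 0 (mod 13).
    Then x = 2 + 20·0 = 2, valid modulo lcm(20, 13) = 260: x ≡ 2 (mod 260).
Verify: 2 mod 5 = 2 ✓, 2 mod 4 = 2 ✓, 2 mod 13 = 2 ✓.

x ≡ 2 (mod 260).


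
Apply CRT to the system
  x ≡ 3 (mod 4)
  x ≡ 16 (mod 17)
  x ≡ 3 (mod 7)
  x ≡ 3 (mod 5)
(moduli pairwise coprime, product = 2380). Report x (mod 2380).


Product of moduli M = 4 · 17 · 7 · 5 = 2380.
Merge one congruence at a time:
  Start: x ≡ 3 (mod 4).
  Combine with x ≡ 16 (mod 17); new modulus lcm = 68.
    Write x = 3 + 4·t and substitute into x ≡ 16 (mod 17): 4·t ≡ 16 − 3 = 13 (mod 17).
    The inverse of 4 mod 17 is 13 (since 4·13 = 52 = 3·17 + 1), so t ≡ 13·13 = 169 ≡ 16 (mod 17).
    Then x = 3 + 4·16 = 67, valid modulo lcm(4, 17) = 68: x ≡ 67 (mod 68).
  Combine with x ≡ 3 (mod 7); new modulus lcm = 476.
    Write x = 67 + 68·t and substitute into x ≡ 3 (mod 7): 68·t ≡ 3 − 67 = -64 (mod 7).
    Reduce coefficients mod 7: 5·t ≡ 6 (mod 7).
    The inverse of 5 mod 7 is 3 (since 5·3 = 15 = 2·7 + 1), so t ≡ 3·6 = 18 ≡ 4 (mod 7).
    Then x = 67 + 68·4 = 339, valid modulo lcm(68, 7) = 476: x ≡ 339 (mod 476).
  Combine with x ≡ 3 (mod 5); new modulus lcm = 2380.
    Write x = 339 + 476·t and substitute into x ≡ 3 (mod 5): 476·t ≡ 3 − 339 = -336 (mod 5).
    Reduce coefficients mod 5: 1·t ≡ 4 (mod 5).
    So t ≡ 4 (mod 5).
    Then x = 339 + 476·4 = 2243, valid modulo lcm(476, 5) = 2380: x ≡ 2243 (mod 2380).
Verify against each original: 2243 mod 4 = 3, 2243 mod 17 = 16, 2243 mod 7 = 3, 2243 mod 5 = 3.

x ≡ 2243 (mod 2380).
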